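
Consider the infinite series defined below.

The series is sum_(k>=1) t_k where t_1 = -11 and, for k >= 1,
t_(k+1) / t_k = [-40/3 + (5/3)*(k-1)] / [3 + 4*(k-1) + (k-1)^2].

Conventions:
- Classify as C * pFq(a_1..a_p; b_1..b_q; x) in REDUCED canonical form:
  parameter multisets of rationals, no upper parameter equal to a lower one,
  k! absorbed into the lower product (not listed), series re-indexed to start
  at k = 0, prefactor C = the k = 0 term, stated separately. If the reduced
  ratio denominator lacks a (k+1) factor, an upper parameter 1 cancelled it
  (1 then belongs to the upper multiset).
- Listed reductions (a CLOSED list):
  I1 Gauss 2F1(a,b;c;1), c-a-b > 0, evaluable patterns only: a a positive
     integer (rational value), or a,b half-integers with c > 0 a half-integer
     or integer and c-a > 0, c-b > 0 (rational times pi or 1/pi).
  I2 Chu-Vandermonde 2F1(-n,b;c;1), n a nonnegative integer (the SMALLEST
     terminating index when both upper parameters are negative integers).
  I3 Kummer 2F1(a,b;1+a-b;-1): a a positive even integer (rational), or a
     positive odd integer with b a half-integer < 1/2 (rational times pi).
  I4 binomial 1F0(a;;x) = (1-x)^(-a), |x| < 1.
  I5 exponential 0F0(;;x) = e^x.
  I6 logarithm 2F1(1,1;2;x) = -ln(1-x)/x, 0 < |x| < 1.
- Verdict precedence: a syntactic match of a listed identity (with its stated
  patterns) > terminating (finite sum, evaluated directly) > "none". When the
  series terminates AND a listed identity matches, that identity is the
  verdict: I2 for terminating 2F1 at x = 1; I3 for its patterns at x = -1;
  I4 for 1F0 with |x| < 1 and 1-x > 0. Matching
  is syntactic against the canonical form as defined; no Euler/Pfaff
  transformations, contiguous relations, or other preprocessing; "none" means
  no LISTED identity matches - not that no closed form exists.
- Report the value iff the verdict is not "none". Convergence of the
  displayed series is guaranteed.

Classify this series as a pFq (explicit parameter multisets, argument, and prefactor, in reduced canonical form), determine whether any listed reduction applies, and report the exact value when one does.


Classification (C = -11): 1F1 with upper {-8}, lower {3}, argument x = 5/3. Verdict: terminating (-8 upstairs). 9 nonzero terms in all; added directly. Its exact value is 215595589/476171136.

First insight: with t_0 = -11, the expanded ratio factors over Q; prefactor -11, roots give parameters.
Step ratio: r(k) = (5/3) * (k-8) / [(k+3) (k+1)] - rational in k. x = (5/3); t_0 = -11; negate the roots.


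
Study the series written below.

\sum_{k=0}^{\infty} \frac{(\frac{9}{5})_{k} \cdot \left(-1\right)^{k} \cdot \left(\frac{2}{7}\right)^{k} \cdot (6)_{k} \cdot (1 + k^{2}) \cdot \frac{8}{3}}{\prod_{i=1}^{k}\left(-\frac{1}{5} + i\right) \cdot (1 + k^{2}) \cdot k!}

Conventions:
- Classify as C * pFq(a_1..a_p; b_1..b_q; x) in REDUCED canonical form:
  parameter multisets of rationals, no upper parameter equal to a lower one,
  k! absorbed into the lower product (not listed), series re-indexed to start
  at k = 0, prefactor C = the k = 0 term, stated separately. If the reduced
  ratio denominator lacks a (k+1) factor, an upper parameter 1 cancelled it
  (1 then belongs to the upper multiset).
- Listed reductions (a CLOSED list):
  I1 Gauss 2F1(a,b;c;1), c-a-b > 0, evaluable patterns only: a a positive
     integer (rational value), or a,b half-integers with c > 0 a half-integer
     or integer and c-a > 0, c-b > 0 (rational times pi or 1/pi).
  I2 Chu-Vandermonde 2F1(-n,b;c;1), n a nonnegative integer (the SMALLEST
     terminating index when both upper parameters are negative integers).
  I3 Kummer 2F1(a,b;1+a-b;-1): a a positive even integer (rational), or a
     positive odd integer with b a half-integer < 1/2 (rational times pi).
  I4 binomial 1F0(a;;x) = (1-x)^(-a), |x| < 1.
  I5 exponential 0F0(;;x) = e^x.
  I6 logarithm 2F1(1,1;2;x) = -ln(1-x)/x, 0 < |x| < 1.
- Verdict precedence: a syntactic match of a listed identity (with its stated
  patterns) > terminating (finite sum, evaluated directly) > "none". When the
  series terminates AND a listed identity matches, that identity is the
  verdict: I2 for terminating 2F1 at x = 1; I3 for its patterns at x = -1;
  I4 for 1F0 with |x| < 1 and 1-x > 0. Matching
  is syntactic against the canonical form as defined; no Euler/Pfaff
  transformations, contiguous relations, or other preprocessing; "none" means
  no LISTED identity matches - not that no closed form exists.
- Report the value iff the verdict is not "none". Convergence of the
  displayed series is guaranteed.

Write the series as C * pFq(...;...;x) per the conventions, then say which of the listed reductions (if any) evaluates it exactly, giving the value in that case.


Reduced: x = -\frac{2}{7}, 2F1, upper = {\frac{9}{5}, 6}, lower = {\frac{4}{5}}, C = \frac{8}{3}. Verdict: none - at argument -\frac{2}{7} the multisets {\frac{9}{5}, 6} ; {\frac{4}{5}} match no listed identity.

Structural cue: with t_0 = \frac{8}{3}, the lower running product (C = 8/3) is a rising factorial.
Ratio: r(k) = -\frac{2}{7} * (k+\frac{9}{5}) (k+6) / [(k+\frac{4}{5}) (k+1)] - rational in k, leading ratio -\frac{2}{7}; with t_0 = \frac{8}{3}, classification follows.


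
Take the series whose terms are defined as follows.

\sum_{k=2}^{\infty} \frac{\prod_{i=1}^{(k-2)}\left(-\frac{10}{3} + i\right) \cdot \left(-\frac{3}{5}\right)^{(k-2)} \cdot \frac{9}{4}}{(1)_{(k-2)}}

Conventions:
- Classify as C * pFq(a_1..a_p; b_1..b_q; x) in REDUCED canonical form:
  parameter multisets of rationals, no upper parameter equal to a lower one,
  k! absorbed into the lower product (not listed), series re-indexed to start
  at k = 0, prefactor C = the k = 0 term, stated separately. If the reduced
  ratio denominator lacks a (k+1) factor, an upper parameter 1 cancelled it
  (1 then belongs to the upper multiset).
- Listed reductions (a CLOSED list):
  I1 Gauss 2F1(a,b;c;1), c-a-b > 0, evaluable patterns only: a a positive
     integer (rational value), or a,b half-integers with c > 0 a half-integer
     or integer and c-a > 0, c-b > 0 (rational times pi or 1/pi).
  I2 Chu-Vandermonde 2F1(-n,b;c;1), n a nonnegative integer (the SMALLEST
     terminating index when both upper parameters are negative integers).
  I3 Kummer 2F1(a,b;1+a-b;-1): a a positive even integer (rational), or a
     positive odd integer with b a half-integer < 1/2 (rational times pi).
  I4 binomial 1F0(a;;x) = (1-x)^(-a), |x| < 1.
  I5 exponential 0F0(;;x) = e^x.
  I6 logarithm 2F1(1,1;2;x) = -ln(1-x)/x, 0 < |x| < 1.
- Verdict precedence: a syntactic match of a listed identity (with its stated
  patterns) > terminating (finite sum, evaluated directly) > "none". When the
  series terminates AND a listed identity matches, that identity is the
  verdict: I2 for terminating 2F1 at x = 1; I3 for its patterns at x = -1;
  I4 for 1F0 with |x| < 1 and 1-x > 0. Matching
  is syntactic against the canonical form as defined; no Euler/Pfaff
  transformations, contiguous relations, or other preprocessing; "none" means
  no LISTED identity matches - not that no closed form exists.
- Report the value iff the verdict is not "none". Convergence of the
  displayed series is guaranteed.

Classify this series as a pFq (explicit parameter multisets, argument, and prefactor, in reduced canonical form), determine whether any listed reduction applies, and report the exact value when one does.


The tell: from the first term \frac{9}{4}: (1)_k (C = 9/4, x = -3/5) is k! itself.
Consecutive-term ratio: r(k) = -\frac{3}{5} * (k-\frac{7}{3}) / [(k+1)] - rational in k. x = -\frac{3}{5}; t_0 = \frac{9}{4}; negate the roots.

With C = \frac{9}{4}: the canonical form is 1F0(-\frac{7}{3}; -; -\frac{3}{5}). Verdict: the I4 binomial reduction matches (the 1F0 binomial series: exponent 7/3, x = -\frac{3}{5}). Exact value: \frac{9}{4} \cdot \left(\frac{8}{5}\right)^{\frac{7}{3}}.


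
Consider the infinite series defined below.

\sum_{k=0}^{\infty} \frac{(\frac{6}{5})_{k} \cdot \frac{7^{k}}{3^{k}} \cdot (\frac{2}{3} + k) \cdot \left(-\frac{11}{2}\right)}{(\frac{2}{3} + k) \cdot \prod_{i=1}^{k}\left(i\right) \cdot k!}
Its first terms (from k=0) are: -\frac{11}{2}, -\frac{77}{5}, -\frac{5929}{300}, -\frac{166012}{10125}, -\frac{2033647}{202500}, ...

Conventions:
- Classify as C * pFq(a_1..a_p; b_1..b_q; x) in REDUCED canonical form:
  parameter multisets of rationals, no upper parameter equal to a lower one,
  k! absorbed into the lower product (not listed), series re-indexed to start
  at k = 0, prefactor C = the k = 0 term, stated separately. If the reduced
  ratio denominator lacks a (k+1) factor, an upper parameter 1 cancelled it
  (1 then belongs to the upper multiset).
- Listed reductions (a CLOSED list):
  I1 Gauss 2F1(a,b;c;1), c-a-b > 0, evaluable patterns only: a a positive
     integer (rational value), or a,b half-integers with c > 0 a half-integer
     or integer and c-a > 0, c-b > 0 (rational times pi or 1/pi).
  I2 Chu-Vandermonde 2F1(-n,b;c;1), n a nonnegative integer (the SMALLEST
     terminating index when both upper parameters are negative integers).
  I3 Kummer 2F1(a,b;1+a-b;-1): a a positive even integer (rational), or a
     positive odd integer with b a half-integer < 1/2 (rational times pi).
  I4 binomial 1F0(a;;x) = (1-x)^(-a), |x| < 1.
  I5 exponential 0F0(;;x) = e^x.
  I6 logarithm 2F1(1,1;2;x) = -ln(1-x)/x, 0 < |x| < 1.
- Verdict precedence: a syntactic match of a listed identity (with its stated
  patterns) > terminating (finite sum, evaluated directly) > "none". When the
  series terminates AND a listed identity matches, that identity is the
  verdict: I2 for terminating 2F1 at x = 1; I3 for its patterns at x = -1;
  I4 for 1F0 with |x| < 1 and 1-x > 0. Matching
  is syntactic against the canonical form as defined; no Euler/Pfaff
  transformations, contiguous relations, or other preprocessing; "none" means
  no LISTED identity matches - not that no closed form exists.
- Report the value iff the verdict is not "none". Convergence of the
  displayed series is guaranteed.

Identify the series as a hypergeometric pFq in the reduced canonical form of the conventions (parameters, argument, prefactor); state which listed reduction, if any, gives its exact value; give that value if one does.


x = \frac{7}{3} here; the reduced form reads 1F1, upper {\frac{6}{5}}, lower {1}, C = -\frac{11}{2}. Verdict: no listed reduction: x = \frac{7}{3} and upper {\frac{6}{5}} fail every I1-I6 pattern.

Structural cue: from the first term -\frac{11}{2}: the lower running product (C = -11/2) is a rising factorial.
Ratio: r(k) = \frac{7}{3} * (k+\frac{6}{5}) / [(k+1) (k+1)] ; factor over Q: parameters, x = \frac{7}{3}, and C = -\frac{11}{2}.


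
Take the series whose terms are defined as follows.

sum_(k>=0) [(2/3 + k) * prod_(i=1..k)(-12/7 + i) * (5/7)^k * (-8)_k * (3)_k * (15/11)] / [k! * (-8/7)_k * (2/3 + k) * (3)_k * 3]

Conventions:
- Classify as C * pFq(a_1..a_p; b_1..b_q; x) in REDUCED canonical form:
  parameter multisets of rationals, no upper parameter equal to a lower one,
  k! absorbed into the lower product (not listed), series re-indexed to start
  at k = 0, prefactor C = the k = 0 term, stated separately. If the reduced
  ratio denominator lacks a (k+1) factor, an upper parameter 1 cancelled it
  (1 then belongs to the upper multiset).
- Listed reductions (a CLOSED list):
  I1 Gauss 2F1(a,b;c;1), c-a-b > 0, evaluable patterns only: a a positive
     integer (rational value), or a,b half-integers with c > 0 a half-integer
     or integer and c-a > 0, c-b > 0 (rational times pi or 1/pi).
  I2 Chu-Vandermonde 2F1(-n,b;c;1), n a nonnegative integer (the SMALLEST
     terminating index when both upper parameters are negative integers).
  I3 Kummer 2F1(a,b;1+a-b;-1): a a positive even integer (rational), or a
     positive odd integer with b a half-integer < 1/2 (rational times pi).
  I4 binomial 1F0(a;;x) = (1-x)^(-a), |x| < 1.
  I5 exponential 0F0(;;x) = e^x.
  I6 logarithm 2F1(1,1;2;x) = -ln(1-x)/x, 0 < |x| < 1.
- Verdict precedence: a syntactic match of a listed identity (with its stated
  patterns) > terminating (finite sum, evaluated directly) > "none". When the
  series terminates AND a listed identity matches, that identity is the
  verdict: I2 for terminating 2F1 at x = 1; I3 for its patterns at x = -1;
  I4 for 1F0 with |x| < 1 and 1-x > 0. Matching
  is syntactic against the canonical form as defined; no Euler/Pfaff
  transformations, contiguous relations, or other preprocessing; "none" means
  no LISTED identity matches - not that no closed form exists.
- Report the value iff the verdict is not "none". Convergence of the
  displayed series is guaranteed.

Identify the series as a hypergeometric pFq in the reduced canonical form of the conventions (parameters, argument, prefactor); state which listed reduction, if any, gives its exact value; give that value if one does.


Structural cue: with t_0 = 5/11, the constant factors (prefactor 5/11) combine into one prefactor.
Step ratio: r(k) = (5/7) * (k-8) (k-5/7) / [(k-8/7) (k+1)] - rational in k. x = (5/7); t_0 = 5/11; negate the roots.

Canonical form: C = 5/11 times 2F1 with upper {-8, -5/7}, lower {-8/7}, x = 5/7. Verdict: terminating - upper -8 stops the sum at k = 8; the 9 terms are added exactly. Exact value: -4186958689460/1723750441413.


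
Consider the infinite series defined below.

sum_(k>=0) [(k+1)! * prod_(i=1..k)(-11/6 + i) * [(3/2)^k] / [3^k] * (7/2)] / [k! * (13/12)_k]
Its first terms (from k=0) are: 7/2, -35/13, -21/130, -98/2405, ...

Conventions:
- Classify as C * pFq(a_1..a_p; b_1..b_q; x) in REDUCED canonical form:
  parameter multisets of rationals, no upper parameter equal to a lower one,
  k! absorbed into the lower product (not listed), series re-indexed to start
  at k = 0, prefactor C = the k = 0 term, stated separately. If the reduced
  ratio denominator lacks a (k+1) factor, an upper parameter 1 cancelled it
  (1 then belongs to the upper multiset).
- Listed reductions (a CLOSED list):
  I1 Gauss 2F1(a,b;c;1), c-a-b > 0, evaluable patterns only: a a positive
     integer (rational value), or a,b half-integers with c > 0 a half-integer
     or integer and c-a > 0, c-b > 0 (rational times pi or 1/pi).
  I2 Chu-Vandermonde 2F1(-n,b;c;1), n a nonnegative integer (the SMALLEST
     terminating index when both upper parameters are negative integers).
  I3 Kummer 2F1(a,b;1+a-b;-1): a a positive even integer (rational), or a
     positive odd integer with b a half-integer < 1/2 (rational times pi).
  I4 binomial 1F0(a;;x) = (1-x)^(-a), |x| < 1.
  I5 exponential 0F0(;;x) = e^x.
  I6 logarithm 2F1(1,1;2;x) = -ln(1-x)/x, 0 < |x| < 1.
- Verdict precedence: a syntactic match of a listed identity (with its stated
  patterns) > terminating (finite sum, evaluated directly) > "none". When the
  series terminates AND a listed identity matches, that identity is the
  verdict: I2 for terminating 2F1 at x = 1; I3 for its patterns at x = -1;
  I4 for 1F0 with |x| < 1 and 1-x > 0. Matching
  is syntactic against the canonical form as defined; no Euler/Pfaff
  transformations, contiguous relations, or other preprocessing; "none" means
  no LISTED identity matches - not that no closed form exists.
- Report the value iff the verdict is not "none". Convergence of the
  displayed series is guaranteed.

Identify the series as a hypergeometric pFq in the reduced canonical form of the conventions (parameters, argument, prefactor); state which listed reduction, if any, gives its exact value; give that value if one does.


Prefactor 7/2, argument 1/2: 2F1 with upper {-5/6, 2} over lower {13/12}. Verdict: none. A 2F1 with upper {-5/6, 2} fits none of I1-I6 at x = 1/2; the sum runs forever.

First insight: from the first term 7/2: the running product (prefactor 7/2) telescopes to a rising factorial.
Term ratio: r(k) = (1/2) * (k-5/6) (k+2) / [(k+13/12) (k+1)] ; factor over Q: parameters, x = (1/2), and C = 7/2.


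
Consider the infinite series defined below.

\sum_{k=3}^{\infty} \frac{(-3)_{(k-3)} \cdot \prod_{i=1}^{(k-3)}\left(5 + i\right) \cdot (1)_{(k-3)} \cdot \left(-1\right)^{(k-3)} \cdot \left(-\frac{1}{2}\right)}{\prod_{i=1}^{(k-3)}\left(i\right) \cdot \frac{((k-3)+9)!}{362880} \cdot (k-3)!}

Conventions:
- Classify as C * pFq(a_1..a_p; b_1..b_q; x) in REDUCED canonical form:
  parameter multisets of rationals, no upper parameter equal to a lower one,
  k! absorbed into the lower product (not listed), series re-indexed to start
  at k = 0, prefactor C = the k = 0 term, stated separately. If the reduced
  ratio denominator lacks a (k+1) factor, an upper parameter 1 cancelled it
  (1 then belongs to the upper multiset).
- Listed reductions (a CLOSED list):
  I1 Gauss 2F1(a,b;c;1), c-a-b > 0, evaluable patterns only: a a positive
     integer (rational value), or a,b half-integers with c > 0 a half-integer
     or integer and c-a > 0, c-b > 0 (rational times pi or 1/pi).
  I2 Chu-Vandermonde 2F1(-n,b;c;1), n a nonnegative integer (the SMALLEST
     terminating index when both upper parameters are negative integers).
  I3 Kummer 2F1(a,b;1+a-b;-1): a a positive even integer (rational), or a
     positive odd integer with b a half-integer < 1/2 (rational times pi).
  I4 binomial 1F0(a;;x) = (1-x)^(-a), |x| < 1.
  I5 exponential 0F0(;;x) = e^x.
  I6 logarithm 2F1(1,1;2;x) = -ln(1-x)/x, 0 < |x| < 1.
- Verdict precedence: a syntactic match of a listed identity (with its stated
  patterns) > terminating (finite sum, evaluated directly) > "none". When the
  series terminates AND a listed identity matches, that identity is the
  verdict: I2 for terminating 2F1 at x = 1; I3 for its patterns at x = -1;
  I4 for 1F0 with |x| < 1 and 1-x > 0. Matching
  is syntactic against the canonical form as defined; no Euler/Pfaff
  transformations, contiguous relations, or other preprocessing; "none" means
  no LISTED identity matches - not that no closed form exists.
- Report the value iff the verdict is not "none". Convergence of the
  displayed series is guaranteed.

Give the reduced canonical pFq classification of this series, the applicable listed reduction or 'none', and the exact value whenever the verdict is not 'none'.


Canonical form: C = -\frac{1}{2} times 2F1 with upper {-3, 6}, lower {10}, x = -1. Verdict: Kummer's theorem (I3) applies (x = -1; c = 10 equals 1+a-b for upper {-3, 6}: listed pattern). Exact value: -\frac{21}{10}.

Key step: with t_0 = -\frac{1}{2}, the parameter 1 appears in both the upper and lower lists and cancels.
Adjacent-term ratio: r(k) = -1 * (k-3) (k+6) / [(k+10) (k+1)] - poly over poly, x = -1 from leading terms; C = -\frac{1}{2} at k = 0.


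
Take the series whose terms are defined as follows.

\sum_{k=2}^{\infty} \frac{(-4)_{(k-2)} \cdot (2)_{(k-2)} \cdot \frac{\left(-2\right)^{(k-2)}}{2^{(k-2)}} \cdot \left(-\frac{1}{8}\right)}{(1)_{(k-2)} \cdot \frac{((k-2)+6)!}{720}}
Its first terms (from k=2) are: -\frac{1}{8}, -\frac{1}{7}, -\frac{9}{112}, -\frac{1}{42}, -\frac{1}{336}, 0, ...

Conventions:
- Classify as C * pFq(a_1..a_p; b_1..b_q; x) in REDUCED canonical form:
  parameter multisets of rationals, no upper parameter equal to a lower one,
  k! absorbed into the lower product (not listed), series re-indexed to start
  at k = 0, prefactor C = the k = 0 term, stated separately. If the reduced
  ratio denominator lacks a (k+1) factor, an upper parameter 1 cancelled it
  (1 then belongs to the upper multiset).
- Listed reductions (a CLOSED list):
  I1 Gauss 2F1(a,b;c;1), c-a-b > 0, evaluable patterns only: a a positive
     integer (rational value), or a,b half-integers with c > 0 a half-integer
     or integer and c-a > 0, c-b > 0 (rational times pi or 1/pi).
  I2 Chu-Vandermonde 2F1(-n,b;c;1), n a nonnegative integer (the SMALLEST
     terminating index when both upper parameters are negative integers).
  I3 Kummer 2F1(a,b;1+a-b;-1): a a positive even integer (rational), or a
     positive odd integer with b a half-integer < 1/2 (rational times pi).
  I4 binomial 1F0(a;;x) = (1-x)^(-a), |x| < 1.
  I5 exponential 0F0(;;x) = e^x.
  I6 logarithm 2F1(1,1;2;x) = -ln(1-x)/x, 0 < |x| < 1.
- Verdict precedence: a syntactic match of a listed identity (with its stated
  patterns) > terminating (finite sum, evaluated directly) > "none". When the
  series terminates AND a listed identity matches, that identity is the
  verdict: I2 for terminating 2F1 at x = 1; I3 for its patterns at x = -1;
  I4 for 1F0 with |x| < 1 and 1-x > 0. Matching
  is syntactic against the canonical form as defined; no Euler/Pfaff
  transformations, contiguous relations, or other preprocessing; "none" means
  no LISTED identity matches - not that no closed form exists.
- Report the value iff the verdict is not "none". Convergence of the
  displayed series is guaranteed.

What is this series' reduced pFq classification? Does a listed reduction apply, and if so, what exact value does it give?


Key observation: from the first term -\frac{1}{8}: (1)_k (C = -1/8, x = -1) is k! itself.
Term ratio: r(k) = -1 * (k-4) (k+2) / [(k+7) (k+1)] - rational; roots negated = parameters, x = -1, C = -\frac{1}{8}.

Reduced: x = -1, 2F1, upper = {-4, 2}, lower = {7}, C = -\frac{1}{8}. Verdict: this is the Kummer evaluation I3 (x = -1; c = 7 equals 1+a-b for upper {-4, 2}: listed pattern). Hence: -\frac{3}{8}.


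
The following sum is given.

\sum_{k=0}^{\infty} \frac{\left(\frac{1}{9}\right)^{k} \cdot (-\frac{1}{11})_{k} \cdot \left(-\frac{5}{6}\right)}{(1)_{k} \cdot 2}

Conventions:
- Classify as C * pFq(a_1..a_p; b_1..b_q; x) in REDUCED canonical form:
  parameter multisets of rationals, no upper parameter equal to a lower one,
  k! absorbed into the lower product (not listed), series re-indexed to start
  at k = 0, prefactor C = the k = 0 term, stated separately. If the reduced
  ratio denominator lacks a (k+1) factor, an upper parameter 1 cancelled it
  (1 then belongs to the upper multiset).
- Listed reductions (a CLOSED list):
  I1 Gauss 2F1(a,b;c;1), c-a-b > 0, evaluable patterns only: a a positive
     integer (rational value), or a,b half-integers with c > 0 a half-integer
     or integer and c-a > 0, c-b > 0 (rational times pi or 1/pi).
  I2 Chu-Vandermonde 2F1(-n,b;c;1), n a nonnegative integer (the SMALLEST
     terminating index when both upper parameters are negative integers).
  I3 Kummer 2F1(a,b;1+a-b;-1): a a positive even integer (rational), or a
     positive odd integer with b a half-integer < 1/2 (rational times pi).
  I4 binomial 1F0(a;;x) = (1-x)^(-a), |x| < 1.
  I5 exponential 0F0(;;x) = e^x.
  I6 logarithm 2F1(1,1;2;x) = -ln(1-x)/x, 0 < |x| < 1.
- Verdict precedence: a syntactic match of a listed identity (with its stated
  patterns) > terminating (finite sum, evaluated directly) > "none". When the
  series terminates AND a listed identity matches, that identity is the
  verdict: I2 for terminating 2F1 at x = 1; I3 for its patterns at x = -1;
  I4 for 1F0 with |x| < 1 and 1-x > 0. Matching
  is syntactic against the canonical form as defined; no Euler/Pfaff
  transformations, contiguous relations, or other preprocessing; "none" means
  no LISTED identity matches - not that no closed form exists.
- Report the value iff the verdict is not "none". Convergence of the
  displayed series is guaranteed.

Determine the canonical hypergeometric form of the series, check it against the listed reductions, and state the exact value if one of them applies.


At argument \frac{1}{9}: a 1F0 with upper {-\frac{1}{11}}, lower {-}, scaled by C = -\frac{5}{12}. Verdict: the I4 binomial reduction fires (the 1F0 binomial series: exponent 1/11, x = \frac{1}{9}). Sum: \left(-\frac{5}{12}\right) \cdot \left(\frac{8}{9}\right)^{\frac{1}{11}}.

The tell: t_0 being -\frac{5}{12}, the constant factors (prefactor -5/12) combine into one prefactor.
Consecutive-term ratio: r(k) = \frac{1}{9} * (k-\frac{1}{11}) / [(k+1)] - rational in k, leading ratio \frac{1}{9}; with t_0 = -\frac{5}{12}, classification follows.


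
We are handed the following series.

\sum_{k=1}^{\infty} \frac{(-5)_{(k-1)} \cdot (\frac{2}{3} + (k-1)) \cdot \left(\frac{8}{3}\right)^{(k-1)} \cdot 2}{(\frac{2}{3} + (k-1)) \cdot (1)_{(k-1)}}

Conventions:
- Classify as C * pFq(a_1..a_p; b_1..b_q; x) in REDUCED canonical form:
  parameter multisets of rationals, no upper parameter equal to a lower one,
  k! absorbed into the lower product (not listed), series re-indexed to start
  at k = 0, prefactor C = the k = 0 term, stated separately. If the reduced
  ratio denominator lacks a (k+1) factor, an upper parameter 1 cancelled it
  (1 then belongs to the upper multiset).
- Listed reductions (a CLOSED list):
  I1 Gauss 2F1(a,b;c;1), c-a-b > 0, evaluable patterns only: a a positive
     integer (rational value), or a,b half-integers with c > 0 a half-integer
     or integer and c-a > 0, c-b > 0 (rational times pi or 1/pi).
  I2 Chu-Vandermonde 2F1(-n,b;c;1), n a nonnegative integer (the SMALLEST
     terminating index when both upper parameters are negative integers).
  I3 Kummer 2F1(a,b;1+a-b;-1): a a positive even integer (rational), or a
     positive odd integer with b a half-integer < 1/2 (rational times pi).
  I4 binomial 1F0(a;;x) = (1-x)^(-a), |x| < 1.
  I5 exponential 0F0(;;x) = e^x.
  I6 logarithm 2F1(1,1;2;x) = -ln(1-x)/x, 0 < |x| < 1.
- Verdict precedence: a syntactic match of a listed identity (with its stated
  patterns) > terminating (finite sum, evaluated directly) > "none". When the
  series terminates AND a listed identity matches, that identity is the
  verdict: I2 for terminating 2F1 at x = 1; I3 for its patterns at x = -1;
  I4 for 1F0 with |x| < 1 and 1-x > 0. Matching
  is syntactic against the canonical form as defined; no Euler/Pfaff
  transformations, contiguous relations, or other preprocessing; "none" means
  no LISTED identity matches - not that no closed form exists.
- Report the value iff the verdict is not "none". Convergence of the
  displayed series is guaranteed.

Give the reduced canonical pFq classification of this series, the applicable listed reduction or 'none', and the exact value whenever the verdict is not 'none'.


Key step: x = \frac{8}{3} and (1)_k (C = 2, x = 8/3) is k! itself.
Step ratio: r(k) = \frac{8}{3} * (k-5) / [(k+1)] ; factor over Q: parameters, x = \frac{8}{3}, and C = 2.

Reduced: x = \frac{8}{3}, 1F0, upper = {-5}, lower = {-}, C = 2. Verdict: terminating - the sum ends at index 5 because -5 is a negative integer; exact evaluation follows. Its exact value is -\frac{6250}{243}.


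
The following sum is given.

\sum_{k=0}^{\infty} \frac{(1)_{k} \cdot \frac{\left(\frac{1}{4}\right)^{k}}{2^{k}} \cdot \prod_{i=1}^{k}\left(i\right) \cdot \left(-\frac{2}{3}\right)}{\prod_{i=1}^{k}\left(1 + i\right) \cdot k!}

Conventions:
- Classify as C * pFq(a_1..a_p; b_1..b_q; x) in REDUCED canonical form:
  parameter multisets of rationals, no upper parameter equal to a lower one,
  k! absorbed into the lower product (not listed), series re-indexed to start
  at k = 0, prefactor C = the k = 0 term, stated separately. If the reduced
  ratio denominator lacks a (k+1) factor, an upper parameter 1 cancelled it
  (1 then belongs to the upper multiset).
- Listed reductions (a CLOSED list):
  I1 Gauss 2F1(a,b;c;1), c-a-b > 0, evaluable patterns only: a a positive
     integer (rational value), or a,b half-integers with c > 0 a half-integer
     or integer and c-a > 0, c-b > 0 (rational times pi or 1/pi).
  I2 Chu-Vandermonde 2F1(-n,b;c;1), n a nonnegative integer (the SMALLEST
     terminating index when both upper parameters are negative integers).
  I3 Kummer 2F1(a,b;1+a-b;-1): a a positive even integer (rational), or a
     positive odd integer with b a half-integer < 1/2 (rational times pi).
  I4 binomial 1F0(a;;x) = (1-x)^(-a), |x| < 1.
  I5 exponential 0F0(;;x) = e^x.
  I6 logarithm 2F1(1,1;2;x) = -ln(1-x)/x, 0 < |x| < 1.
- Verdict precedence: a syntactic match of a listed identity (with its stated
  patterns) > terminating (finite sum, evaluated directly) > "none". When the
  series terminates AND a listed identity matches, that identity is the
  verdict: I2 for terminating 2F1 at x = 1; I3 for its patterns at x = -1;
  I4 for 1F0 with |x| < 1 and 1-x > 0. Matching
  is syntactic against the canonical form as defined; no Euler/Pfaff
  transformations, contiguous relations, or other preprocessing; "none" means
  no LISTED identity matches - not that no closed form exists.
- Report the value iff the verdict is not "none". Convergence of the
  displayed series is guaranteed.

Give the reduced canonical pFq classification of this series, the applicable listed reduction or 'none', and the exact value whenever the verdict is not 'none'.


Key step: from the first term -\frac{2}{3}: the two k-th powers (C = -2/3, x = 1/8) combine into one argument.
Ratio: r(k) = \frac{1}{8} * (k+1) (k+1) / [(k+2) (k+1)] - rational in k, leading ratio \frac{1}{8}; with t_0 = -\frac{2}{3}, classification follows.

Prefactor -\frac{2}{3}, argument \frac{1}{8}: 2F1 with upper {1, 1} over lower {2}. Verdict at x = \frac{1}{8}: the I6 logarithm reduction matches (the logarithm: parameters (1,1;2), x = \frac{1}{8}). Exact value: \frac{16}{3} \cdot \ln\left(\frac{7}{8}\right).


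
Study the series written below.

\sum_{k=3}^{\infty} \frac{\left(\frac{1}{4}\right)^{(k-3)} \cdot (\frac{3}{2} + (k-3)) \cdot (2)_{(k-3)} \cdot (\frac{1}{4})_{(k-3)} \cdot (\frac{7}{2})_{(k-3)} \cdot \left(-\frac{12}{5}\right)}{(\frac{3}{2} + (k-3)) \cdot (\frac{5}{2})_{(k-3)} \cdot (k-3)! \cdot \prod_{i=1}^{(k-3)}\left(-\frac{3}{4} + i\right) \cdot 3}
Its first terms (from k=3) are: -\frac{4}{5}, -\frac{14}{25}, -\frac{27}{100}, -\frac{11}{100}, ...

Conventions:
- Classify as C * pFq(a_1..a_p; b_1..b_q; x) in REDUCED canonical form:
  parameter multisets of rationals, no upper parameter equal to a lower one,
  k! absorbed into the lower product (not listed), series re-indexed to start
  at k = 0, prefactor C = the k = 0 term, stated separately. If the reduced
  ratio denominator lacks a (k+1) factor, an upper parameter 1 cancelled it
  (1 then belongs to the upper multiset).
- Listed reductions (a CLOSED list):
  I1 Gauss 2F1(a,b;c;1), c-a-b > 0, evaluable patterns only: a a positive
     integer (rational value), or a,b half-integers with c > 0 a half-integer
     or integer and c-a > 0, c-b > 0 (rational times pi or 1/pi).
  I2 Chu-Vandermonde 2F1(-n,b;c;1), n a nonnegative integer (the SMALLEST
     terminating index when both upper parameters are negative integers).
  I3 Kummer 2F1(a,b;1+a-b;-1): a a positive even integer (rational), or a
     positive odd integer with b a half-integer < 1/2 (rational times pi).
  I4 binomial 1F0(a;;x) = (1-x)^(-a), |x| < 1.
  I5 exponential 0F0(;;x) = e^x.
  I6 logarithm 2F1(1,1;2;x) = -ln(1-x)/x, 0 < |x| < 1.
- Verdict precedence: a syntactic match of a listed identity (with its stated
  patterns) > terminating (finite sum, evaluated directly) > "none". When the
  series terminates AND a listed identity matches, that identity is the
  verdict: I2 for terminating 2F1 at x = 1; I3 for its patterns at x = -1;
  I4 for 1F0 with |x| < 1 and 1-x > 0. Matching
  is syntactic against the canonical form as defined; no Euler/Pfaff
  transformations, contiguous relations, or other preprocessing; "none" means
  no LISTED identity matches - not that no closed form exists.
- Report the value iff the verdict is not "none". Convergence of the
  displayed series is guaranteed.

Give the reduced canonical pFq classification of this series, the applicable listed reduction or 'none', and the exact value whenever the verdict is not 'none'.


Key observation: x = \frac{1}{4} and the constant factors (C = -4/5, x = 1/4) combine into one prefactor.
Term ratio: r(k) = \frac{1}{4} * (k+2) (k+\frac{7}{2}) / [(k+\frac{5}{2}) (k+1)] - rational in k, leading ratio \frac{1}{4}; with t_0 = -\frac{4}{5}, classification follows.

This is -\frac{4}{5} * 2F1(2, \frac{7}{2}; \frac{5}{2}; \frac{1}{4}) in reduced canonical form. Verdict: none. Every listed pattern misses the 2F1 form at \frac{1}{4}, upper {2, \frac{7}{2}}.


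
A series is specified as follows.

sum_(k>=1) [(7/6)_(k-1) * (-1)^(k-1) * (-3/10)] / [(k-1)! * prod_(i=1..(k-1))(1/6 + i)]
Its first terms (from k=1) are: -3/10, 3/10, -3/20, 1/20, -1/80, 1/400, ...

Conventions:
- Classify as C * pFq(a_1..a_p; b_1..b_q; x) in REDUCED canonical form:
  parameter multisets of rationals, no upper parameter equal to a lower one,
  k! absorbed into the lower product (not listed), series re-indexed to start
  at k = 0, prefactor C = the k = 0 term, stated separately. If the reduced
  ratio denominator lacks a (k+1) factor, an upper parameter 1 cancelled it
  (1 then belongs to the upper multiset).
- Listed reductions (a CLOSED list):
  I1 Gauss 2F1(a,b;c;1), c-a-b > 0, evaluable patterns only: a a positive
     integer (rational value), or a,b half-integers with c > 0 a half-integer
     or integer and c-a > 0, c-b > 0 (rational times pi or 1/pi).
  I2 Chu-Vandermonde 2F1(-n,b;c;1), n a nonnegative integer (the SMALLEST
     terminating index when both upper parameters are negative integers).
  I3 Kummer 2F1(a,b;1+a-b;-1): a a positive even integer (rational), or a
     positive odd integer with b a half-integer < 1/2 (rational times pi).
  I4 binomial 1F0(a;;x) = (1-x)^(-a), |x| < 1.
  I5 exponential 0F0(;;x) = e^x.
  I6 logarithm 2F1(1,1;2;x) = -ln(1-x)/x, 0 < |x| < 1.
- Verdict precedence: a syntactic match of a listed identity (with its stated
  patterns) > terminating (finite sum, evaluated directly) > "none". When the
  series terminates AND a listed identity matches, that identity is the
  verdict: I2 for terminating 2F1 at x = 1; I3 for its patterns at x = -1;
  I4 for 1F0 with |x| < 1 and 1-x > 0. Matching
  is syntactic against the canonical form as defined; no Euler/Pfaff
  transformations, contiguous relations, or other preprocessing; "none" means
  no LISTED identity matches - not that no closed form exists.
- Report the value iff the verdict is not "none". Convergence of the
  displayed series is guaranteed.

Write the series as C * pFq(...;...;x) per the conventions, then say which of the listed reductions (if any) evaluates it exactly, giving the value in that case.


Classification (C = -3/10): 0F0 with upper {-}, lower {-}, argument x = -1. Verdict at x = -1: exponential (I5) matches (the 0F0 exponential series at x = -1). Sum: (-3/10) * e^(-1).

The tell: t_0 = -3/10 here, and the parameter 7/6 appears in both the upper and lower lists and cancels.
Consecutive-term ratio: r(k) = (-1) * 1 / [(k+1)] - poly over poly, x = (-1) from leading terms; C = -3/10 at k = 0.


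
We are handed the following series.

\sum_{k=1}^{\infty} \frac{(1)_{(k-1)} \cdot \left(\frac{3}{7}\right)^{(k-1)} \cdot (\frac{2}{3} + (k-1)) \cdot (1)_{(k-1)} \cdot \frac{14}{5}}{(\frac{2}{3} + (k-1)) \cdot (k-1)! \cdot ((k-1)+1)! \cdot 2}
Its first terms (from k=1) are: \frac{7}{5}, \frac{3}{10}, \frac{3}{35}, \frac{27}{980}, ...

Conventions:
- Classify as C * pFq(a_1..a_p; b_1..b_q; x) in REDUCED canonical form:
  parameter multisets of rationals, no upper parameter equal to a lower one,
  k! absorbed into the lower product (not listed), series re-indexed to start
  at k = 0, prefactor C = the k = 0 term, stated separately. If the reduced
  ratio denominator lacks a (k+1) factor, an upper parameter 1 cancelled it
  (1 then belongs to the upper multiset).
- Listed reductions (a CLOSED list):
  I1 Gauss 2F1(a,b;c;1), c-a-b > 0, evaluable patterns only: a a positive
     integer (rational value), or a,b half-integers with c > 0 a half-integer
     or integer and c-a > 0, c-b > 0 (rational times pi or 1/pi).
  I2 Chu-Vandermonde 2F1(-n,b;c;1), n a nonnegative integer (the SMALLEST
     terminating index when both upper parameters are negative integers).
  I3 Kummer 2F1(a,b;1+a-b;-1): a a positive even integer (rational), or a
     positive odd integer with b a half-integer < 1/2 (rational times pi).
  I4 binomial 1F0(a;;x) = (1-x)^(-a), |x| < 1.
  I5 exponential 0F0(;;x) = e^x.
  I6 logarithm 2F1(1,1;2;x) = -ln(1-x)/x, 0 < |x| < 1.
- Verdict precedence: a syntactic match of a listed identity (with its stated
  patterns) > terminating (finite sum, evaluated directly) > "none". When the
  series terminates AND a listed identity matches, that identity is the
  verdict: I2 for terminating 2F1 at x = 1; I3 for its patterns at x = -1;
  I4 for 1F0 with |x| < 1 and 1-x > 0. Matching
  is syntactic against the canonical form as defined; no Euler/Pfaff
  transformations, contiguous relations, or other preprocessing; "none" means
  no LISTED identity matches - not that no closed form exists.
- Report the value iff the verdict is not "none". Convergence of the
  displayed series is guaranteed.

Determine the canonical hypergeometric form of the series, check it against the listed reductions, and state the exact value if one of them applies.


The series (x = \frac{3}{7}) is 2F1: upper {1, 1}, lower {2}, prefactor \frac{7}{5}. Verdict at x = \frac{3}{7}: the logarithmic series (I6) matches (the logarithm: parameters (1,1;2), x = \frac{3}{7}). Value: \left(-\frac{49}{15}\right) \cdot \ln\left(\frac{4}{7}\right).

The tell: x = \frac{3}{7} and the constant factors (prefactor 7/5) combine into one prefactor.
Ratio: r(k) = \frac{3}{7} * (k+1) (k+1) / [(k+2) (k+1)] - rational in k. x = \frac{3}{7}; t_0 = \frac{7}{5}; negate the roots.


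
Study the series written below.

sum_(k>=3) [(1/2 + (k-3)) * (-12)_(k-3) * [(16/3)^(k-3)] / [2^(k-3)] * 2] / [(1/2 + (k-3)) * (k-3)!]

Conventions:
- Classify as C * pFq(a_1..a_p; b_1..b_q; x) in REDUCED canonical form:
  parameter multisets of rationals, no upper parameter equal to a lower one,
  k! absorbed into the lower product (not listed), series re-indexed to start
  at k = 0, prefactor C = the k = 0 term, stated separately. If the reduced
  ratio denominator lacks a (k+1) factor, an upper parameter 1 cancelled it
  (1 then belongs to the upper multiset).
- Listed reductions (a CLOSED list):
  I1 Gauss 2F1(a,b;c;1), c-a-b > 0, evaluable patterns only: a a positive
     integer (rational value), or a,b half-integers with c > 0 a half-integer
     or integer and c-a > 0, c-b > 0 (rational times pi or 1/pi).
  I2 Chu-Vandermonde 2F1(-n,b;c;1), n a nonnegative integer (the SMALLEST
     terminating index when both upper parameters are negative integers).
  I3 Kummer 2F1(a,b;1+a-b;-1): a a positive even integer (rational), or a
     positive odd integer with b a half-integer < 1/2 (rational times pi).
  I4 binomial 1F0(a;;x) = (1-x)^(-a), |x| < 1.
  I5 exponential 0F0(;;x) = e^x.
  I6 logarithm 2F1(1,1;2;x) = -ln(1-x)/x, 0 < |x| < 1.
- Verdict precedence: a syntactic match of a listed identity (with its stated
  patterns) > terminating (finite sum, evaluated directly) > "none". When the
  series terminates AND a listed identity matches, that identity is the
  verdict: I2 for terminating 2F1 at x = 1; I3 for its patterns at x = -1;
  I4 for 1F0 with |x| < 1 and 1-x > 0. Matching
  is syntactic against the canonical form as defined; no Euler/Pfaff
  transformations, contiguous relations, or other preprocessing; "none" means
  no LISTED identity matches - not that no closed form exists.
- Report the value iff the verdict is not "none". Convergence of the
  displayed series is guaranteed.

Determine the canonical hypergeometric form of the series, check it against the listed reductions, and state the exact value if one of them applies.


Canonical form: C = 2 times 1F0 with upper {-12}, lower {-}, x = 8/3. Verdict: terminating - no listed pattern fits, but -12 in the upper list cuts the series at k = 12; direct evaluation. Value: 488281250/531441.

First insight: t_0 being 2, the two k-th powers (C = 2) combine into one argument.
Step ratio: r(k) = (8/3) * (k-12) / [(k+1)] ; factor over Q: parameters, x = (8/3), and C = 2.


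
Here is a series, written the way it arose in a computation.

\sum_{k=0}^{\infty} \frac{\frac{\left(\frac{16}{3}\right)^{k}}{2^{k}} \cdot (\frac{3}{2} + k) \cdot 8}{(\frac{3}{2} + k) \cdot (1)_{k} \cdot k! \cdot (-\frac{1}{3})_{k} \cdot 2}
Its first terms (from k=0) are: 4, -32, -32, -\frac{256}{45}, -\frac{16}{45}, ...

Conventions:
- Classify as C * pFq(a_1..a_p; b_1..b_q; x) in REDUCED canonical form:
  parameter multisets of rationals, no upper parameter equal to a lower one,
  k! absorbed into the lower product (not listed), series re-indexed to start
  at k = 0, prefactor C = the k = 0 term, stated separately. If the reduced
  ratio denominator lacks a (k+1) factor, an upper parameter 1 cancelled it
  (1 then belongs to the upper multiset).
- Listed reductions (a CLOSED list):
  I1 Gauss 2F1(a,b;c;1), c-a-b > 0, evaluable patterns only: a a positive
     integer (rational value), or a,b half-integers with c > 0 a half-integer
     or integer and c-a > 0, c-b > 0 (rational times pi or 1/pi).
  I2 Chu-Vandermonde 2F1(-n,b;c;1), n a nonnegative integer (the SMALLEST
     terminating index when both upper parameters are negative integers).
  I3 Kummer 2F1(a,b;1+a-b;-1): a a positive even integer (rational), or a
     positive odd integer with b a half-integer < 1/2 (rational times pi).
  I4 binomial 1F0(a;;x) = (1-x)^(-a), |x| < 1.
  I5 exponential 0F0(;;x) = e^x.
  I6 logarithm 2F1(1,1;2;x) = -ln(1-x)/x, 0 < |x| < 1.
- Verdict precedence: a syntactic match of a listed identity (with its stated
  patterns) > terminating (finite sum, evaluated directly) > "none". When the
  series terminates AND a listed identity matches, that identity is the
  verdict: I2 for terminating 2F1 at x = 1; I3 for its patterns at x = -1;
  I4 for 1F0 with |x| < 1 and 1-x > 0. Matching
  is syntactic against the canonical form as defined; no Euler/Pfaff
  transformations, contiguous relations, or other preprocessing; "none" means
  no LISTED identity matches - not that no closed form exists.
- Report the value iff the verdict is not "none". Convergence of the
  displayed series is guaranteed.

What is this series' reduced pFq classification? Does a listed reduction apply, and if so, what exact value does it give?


This is 4 * 0F2(-; -\frac{1}{3}, 1; \frac{8}{3}) in reduced canonical form. Verdict: none (x = \frac{8}{3}): each listed identity misses the multisets {-} ; {-\frac{1}{3}, 1}.

Structural cue: from the first term 4: the factor k + 3/2 cancels (top and bottom), leaving prefactor 4.
Consecutive-term ratio: r(k) = \frac{8}{3} * 1 / [(k-\frac{1}{3}) (k+1) (k+1)] - rational in k, leading ratio \frac{8}{3}; with t_0 = 4, classification follows.
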